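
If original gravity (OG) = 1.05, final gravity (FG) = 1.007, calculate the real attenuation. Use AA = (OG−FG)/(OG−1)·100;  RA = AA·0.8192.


AA = (1.05 − 1.007)/(1.05 − 1)·100 = 86.0000
RA = 86.0000·0.8192

70.4512 %


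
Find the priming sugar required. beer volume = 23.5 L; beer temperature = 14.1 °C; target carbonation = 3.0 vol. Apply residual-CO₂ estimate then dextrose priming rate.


residual = 14.695·(0.01821 + 0.09011·e^(−0.04·T));  sugar = (target − residual)·4.0·V
residual = 14.695·(0.01821 + 0.09011·e^(−0.04·14.1)) = 1.0210
sugar = (3.0 − 1.0210)·4.0·23.5

186.0305 g


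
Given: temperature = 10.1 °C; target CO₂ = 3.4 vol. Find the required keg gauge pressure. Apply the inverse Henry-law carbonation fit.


psi = vols/(0.01821 + 0.09011·e^(−0.04·T)) − 14.695
psi = 3.4/(0.01821 + 0.09011·e^(−0.04·10.1)) − 14.695

28.6882 psi


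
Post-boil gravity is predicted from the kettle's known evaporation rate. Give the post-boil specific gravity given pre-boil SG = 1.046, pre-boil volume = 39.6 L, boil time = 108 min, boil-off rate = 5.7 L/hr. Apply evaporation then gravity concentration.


V_post = V_pre − rate·(t/60);  SG_post = 1 + (SG_pre−1)·V_pre/V_post
V_post = 39.6 − 5.7·(108/60) = 29.3400
SG_post = 1 + (1.046 − 1)·39.6/29.3400

1.0621


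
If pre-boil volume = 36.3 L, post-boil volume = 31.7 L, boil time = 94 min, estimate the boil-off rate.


rate = (V_pre − V_post) / (t_min/60)
rate = (36.3 − 31.7) / (94/60)

2.9362 L/hr


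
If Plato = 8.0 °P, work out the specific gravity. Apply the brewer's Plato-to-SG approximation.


SG = 259/(259 − P)
SG = 259/(259 − 8.0)

1.0319


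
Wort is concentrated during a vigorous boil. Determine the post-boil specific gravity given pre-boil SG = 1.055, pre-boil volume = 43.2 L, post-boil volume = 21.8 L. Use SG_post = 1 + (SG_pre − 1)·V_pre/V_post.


pts_pre = (1.055 − 1)·1000 = 55.0000
pts_post = 55.0000·43.2/21.8 = 108.9908
SG_post = 1 + 108.9908/1000

1.1090


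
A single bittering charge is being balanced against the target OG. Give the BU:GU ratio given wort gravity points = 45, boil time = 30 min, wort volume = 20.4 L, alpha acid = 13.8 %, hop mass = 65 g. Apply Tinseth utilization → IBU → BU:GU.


U = 1.65·0.000125^(GP/1000)·(1−e^(−0.04t))/4.15;  IBU = (α/100)·m·U·1000/V;  BU:GU = IBU/GP
U = 1.65·0.000125^(45/1000)·(1−e^(−0.04·30))/4.15 = 0.1854
IBU = (13.8/100)·65·0.1854·1000/20.4 = 81.5296
BU:GU = 81.5296/45

1.8118


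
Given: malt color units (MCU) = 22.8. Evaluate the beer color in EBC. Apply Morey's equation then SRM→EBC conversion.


SRM = 1.4922·MCU^0.6859;  EBC = SRM·1.97
SRM = 1.4922·22.8^0.6859 = 12.7419
EBC = 12.7419·1.97

25.1016 EBC


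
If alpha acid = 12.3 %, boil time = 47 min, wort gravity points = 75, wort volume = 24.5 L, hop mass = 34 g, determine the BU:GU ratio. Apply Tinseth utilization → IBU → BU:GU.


U = 1.65·0.000125^(GP/1000)·(1−e^(−0.04t))/4.15;  IBU = (α/100)·m·U·1000/V;  BU:GU = IBU/GP
U = 1.65·0.000125^(75/1000)·(1−e^(−0.04·47))/4.15 = 0.1717
IBU = (12.3/100)·34·0.1717·1000/24.5 = 29.3100
BU:GU = 29.3100/75

0.3908


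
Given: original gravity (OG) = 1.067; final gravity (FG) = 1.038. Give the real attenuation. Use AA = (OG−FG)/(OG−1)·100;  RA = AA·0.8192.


AA = (1.067 − 1.038)/(1.067 − 1)·100 = 43.2836
RA = 43.2836·0.8192

35.4579 %


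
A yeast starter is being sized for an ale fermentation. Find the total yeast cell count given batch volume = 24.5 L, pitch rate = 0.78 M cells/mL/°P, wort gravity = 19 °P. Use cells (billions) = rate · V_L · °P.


cells = 0.78 · 24.5 · 19

363.0900 billion cells


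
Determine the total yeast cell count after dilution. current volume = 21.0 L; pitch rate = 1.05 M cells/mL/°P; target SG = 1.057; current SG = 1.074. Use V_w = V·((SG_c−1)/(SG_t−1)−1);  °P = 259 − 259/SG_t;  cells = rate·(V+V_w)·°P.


V_w = 21.0·((1.074−1)/(1.057−1)−1) = 6.2632
V_final = 21.0 + 6.2632 = 27.2632
°P = 259 − 259/1.057 = 13.9669
cells = 1.05·27.2632·13.9669

399.8205 billion cells


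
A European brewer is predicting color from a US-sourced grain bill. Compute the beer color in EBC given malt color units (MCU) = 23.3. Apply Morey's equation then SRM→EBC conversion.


SRM = 1.4922·MCU^0.6859;  EBC = SRM·1.97
SRM = 1.4922·23.3^0.6859 = 12.9329
EBC = 12.9329·1.97

25.4778 EBC


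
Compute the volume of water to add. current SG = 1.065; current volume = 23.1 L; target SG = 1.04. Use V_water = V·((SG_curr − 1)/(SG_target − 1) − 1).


V_water = 23.1·((1.065 − 1)/(1.04 − 1) − 1)

14.4375 L


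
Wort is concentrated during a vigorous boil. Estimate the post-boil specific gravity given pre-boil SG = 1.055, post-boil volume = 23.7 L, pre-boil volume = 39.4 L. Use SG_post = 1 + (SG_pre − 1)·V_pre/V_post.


pts_pre = (1.055 − 1)·1000 = 55.0000
pts_post = 55.0000·39.4/23.7 = 91.4346
SG_post = 1 + 91.4346/1000

1.0914


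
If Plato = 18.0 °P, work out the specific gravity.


SG = 259/(259 − P)
SG = 259/(259 − 18.0)

1.0747


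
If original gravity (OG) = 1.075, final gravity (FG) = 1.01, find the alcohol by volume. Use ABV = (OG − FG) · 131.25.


ABV = (1.075 − 1.01) · 131.25

8.5312 % ABV


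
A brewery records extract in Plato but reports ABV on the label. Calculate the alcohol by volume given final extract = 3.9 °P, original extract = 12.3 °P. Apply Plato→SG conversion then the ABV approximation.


SG = 259/(259 − P);  ABV = (OG − FG)·131.25
OG = 259/(259 − 12.3) = 1.0499
FG = 259/(259 − 3.9) = 1.0153
ABV = (1.0499 − 1.0153)·131.25

4.5373 % ABV


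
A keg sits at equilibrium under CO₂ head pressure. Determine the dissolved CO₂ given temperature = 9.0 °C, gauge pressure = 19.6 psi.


vols = (P + 14.695)·(0.01821 + 0.09011·e^(−0.04·T))
vols = (19.6 + 14.695)·(0.01821 + 0.09011·e^(−0.04·9.0))

2.7806 volumes


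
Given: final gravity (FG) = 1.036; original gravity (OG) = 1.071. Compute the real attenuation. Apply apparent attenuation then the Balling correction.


AA = (OG−FG)/(OG−1)·100;  RA = AA·0.8192
AA = (1.071 − 1.036)/(1.071 − 1)·100 = 49.2958
RA = 49.2958·0.8192

40.3831 %


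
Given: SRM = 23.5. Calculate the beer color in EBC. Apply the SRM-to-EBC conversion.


EBC = SRM · 1.97
EBC = 23.5 · 1.97

46.2950 EBC


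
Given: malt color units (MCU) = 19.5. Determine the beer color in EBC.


SRM = 1.4922·MCU^0.6859;  EBC = SRM·1.97
SRM = 1.4922·19.5^0.6859 = 11.4462
EBC = 11.4462·1.97

22.5490 EBC


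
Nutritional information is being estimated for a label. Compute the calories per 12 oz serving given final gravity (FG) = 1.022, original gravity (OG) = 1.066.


ABW = (OG−FG)·131.25·0.79/FG;  °P = 259 − 259/SG (for OG→OE and FG→AE);  RE = 0.1808·OE + 0.8192·AE;  Cal = (6.9·ABW + 4·(RE−0.1))·FG·3.55
ABW = (1.066 − 1.022)·131.25·0.79/1.022 = 4.4640
OE = 259 − 259/1.066 = 16.0356 °P
AE = 259 − 259/1.022 = 5.5753 °P
RE = 0.1808·16.0356 + 0.8192·5.5753 = 7.4666 °P
Cal = (6.9·4.4640 + 4·(7.4666−0.1))·1.022·3.55

218.6589 kcal


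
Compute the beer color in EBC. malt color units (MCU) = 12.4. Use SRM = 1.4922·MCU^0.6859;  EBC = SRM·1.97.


SRM = 1.4922·12.4^0.6859 = 8.3908
EBC = 8.3908·1.97

16.5299 EBC


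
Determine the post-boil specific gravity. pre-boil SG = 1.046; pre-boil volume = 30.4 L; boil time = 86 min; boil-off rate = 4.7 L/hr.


V_post = V_pre − rate·(t/60);  SG_post = 1 + (SG_pre−1)·V_pre/V_post
V_post = 30.4 − 4.7·(86/60) = 23.6633
SG_post = 1 + (1.046 − 1)·30.4/23.6633

1.0591


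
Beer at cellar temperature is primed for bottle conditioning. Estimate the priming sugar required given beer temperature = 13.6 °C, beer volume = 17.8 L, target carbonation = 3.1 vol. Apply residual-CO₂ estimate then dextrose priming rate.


residual = 14.695·(0.01821 + 0.09011·e^(−0.04·T));  sugar = (target − residual)·4.0·V
residual = 14.695·(0.01821 + 0.09011·e^(−0.04·13.6)) = 1.0362
sugar = (3.1 − 1.0362)·4.0·17.8

146.9446 g


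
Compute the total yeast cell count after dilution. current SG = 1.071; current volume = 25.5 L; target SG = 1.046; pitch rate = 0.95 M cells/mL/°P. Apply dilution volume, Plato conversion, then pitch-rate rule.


V_w = V·((SG_c−1)/(SG_t−1)−1);  °P = 259 − 259/SG_t;  cells = rate·(V+V_w)·°P
V_w = 25.5·((1.071−1)/(1.046−1)−1) = 13.8587
V_final = 25.5 + 13.8587 = 39.3587
°P = 259 − 259/1.046 = 11.3901
cells = 0.95·39.3587·11.3901

425.8829 billion cells


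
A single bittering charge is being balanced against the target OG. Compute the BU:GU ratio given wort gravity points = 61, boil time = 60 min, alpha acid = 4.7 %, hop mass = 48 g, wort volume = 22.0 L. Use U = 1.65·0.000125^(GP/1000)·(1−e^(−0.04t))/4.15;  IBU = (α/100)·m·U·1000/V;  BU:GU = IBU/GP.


U = 1.65·0.000125^(61/1000)·(1−e^(−0.04·60))/4.15 = 0.2090
IBU = (4.7/100)·48·0.2090·1000/22.0 = 21.4271
BU:GU = 21.4271/61

0.3513


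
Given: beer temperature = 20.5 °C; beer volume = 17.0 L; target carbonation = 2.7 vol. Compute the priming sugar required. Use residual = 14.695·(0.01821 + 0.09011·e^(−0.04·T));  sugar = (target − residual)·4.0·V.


residual = 14.695·(0.01821 + 0.09011·e^(−0.04·20.5)) = 0.8508
sugar = (2.7 − 0.8508)·4.0·17.0

125.7455 g


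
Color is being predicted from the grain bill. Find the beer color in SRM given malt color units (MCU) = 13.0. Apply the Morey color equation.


SRM = 1.4922 · MCU^0.6859
SRM = 1.4922 · 13.0^0.6859

8.6672 SRM


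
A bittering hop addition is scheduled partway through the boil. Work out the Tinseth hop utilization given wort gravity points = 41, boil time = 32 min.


U = 1.65·0.000125^(GP/1000) · (1 − e^(−0.04·t))/4.15
bigness = 1.65·0.000125^(41/1000) = 1.1415
boil_factor = (1 − e^(−0.04·32))/4.15 = 0.1740
U = 1.1415 · 0.1740

0.1986


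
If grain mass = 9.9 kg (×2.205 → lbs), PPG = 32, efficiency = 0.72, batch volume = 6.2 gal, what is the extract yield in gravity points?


points = lbs × PPG × eff / vol
lbs = 9.9 × 2.205 = 21.8295
points = 21.8295 × 32 × 0.72 / 6.2

81.1212 points


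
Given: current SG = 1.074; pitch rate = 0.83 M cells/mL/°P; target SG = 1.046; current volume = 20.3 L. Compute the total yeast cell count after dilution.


V_w = V·((SG_c−1)/(SG_t−1)−1);  °P = 259 − 259/SG_t;  cells = rate·(V+V_w)·°P
V_w = 20.3·((1.074−1)/(1.046−1)−1) = 12.3565
V_final = 20.3 + 12.3565 = 32.6565
°P = 259 − 259/1.046 = 11.3901
cells = 0.83·32.6565·11.3901

308.7265 billion cells


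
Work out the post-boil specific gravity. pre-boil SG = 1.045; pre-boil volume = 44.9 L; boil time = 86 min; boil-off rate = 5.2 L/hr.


V_post = V_pre − rate·(t/60);  SG_post = 1 + (SG_pre−1)·V_pre/V_post
V_post = 44.9 − 5.2·(86/60) = 37.4467
SG_post = 1 + (1.045 − 1)·44.9/37.4467

1.0540


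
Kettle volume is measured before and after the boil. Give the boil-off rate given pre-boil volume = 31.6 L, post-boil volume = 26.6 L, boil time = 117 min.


rate = (V_pre − V_post) / (t_min/60)
rate = (31.6 − 26.6) / (117/60)

2.5641 L/hr


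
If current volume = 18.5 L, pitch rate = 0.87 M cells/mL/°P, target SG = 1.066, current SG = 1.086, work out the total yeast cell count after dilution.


V_w = V·((SG_c−1)/(SG_t−1)−1);  °P = 259 − 259/SG_t;  cells = rate·(V+V_w)·°P
V_w = 18.5·((1.086−1)/(1.066−1)−1) = 5.6061
V_final = 18.5 + 5.6061 = 24.1061
°P = 259 − 259/1.066 = 16.0356
cells = 0.87·24.1061·16.0356

336.3040 billion cells


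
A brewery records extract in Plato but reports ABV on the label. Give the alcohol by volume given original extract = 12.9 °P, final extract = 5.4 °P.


SG = 259/(259 − P);  ABV = (OG − FG)·131.25
OG = 259/(259 − 12.9) = 1.0524
FG = 259/(259 − 5.4) = 1.0213
ABV = (1.0524 − 1.0213)·131.25

4.0851 % ABV


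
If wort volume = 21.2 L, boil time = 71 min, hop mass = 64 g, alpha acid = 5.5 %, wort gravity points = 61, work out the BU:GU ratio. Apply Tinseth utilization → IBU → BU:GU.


U = 1.65·0.000125^(GP/1000)·(1−e^(−0.04t))/4.15;  IBU = (α/100)·m·U·1000/V;  BU:GU = IBU/GP
U = 1.65·0.000125^(61/1000)·(1−e^(−0.04·71))/4.15 = 0.2164
IBU = (5.5/100)·64·0.2164·1000/21.2 = 35.9260
BU:GU = 35.9260/61

0.5890


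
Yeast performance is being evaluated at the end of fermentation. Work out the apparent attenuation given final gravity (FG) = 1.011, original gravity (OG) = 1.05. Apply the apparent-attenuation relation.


AA = (OG − FG)/(OG − 1) · 100
AA = (1.05 − 1.011)/(1.05 − 1) · 100

78.0000 %


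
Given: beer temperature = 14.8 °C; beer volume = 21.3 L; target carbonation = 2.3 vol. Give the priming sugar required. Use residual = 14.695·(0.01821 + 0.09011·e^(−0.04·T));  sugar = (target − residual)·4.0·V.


residual = 14.695·(0.01821 + 0.09011·e^(−0.04·14.8)) = 1.0002
sugar = (2.3 − 1.0002)·4.0·21.3

110.7471 g


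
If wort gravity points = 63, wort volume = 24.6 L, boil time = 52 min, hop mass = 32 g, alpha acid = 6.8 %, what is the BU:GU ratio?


U = 1.65·0.000125^(GP/1000)·(1−e^(−0.04t))/4.15;  IBU = (α/100)·m·U·1000/V;  BU:GU = IBU/GP
U = 1.65·0.000125^(63/1000)·(1−e^(−0.04·52))/4.15 = 0.1975
IBU = (6.8/100)·32·0.1975·1000/24.6 = 17.4706
BU:GU = 17.4706/63

0.2773


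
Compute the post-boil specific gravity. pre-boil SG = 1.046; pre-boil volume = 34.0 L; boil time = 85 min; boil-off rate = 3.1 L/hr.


V_post = V_pre − rate·(t/60);  SG_post = 1 + (SG_pre−1)·V_pre/V_post
V_post = 34.0 − 3.1·(85/60) = 29.6083
SG_post = 1 + (1.046 − 1)·34.0/29.6083

1.0528


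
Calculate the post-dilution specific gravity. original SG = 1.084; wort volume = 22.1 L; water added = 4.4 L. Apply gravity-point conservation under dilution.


SG_new = 1 + (SG_old − 1)·V_old/(V_old + V_water)
pts = (1.084 − 1)·1000·22.1/(22.1 + 4.4) = 70.0528
SG_new = 1 + 70.0528/1000

1.0701


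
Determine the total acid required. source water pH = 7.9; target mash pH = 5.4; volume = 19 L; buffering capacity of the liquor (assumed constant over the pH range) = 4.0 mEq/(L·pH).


acid = buffering capacity · (pH_source − pH_target) · V
acid = 4.0 · (7.9 − 5.4) · 19

190.0000 mEq


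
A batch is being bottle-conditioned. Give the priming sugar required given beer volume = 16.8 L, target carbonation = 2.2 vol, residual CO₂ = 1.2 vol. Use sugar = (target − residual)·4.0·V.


sugar = (2.2 − 1.2)·4.0·16.8

67.2000 g


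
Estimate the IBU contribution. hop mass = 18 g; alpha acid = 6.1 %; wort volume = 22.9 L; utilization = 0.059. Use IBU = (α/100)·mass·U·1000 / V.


IBU = (6.1/100)·18·0.059·1000 / 22.9

2.8289 IBU


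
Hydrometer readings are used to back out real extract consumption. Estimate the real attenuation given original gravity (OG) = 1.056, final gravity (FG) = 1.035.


AA = (OG−FG)/(OG−1)·100;  RA = AA·0.8192
AA = (1.056 − 1.035)/(1.056 − 1)·100 = 37.5000
RA = 37.5000·0.8192

30.7200 %


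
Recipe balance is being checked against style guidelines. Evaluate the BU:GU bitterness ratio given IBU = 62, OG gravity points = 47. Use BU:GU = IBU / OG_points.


BU:GU = 62 / 47

1.3191


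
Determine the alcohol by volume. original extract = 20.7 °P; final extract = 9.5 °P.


SG = 259/(259 − P);  ABV = (OG − FG)·131.25
OG = 259/(259 − 20.7) = 1.0869
FG = 259/(259 − 9.5) = 1.0381
ABV = (1.0869 − 1.0381)·131.25

6.4036 % ABV


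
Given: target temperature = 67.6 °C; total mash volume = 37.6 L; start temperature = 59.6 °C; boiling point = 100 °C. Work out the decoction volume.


V_dec = V_total·(T_target − T_start)/(T_boil − T_start)
V_dec = 37.6·(67.6 − 59.6)/(100 − 59.6)

7.4455 L


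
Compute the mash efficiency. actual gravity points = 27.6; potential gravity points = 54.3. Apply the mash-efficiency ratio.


efficiency = actual / potential × 100
efficiency = 27.6 / 54.3 × 100

50.8287 %


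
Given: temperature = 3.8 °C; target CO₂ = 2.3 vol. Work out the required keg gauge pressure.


psi = vols/(0.01821 + 0.09011·e^(−0.04·T)) − 14.695
psi = 2.3/(0.01821 + 0.09011·e^(−0.04·3.8)) − 14.695

9.3602 psi


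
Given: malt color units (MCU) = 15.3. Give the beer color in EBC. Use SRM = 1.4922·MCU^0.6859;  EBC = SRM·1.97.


SRM = 1.4922·15.3^0.6859 = 9.6919
EBC = 9.6919·1.97

19.0930 EBC


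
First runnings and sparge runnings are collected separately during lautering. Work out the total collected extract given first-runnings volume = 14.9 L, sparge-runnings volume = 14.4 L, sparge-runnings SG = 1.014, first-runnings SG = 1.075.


total = Σ (SG_i − 1)·1000·V_i
first = (1.075 − 1)·1000·14.9 = 1117.5000
sparge = (1.014 − 1)·1000·14.4 = 201.6000
total = 1117.5000 + 201.6000

1319.1000 gravity·L


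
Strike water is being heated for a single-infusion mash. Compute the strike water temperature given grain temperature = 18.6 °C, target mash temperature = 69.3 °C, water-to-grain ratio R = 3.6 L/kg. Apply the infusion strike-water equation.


T_strike = (0.41/R)·(T_mash − T_grain) + T_mash
T_strike = (0.41/3.6)·(69.3 − 18.6) + 69.3

75.0742 °C


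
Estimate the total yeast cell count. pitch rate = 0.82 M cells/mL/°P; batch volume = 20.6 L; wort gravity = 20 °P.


cells (billions) = rate · V_L · °P
cells = 0.82 · 20.6 · 20

337.8400 billion cells


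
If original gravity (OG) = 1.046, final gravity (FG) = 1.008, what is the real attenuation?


AA = (OG−FG)/(OG−1)·100;  RA = AA·0.8192
AA = (1.046 − 1.008)/(1.046 − 1)·100 = 82.6087
RA = 82.6087·0.8192

67.6730 %


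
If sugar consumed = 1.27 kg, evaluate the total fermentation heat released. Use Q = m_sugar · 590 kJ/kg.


Q = 1.27 · 590

749.3000 kJ


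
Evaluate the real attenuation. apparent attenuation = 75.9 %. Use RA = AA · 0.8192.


RA = 75.9 · 0.8192

62.1773 %


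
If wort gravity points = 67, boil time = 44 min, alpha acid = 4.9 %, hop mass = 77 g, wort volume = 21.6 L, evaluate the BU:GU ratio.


U = 1.65·0.000125^(GP/1000)·(1−e^(−0.04t))/4.15;  IBU = (α/100)·m·U·1000/V;  BU:GU = IBU/GP
U = 1.65·0.000125^(67/1000)·(1−e^(−0.04·44))/4.15 = 0.1803
IBU = (4.9/100)·77·0.1803·1000/21.6 = 31.4897
BU:GU = 31.4897/67

0.4700


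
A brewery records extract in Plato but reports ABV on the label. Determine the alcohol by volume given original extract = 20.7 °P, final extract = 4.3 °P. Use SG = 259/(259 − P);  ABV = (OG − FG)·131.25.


OG = 259/(259 − 20.7) = 1.0869
FG = 259/(259 − 4.3) = 1.0169
ABV = (1.0869 − 1.0169)·131.25

9.1852 % ABV


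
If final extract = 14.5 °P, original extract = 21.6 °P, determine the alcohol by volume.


SG = 259/(259 − P);  ABV = (OG − FG)·131.25
OG = 259/(259 − 21.6) = 1.0910
FG = 259/(259 − 14.5) = 1.0593
ABV = (1.0910 − 1.0593)·131.25

4.1581 % ABV


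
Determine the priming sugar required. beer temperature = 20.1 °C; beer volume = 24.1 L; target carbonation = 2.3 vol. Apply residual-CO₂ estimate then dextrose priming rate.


residual = 14.695·(0.01821 + 0.09011·e^(−0.04·T));  sugar = (target − residual)·4.0·V
residual = 14.695·(0.01821 + 0.09011·e^(−0.04·20.1)) = 0.8602
sugar = (2.3 − 0.8602)·4.0·24.1

138.7960 g


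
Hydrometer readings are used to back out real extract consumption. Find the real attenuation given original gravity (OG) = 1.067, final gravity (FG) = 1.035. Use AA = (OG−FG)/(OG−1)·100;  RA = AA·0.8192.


AA = (1.067 − 1.035)/(1.067 − 1)·100 = 47.7612
RA = 47.7612·0.8192

39.1260 %


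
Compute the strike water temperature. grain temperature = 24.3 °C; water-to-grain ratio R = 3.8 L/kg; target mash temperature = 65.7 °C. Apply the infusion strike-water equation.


T_strike = (0.41/R)·(T_mash − T_grain) + T_mash
T_strike = (0.41/3.8)·(65.7 − 24.3) + 65.7

70.1668 °C


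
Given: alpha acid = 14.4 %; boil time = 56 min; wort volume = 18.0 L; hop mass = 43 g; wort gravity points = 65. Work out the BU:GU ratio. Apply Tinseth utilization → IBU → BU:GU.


U = 1.65·0.000125^(GP/1000)·(1−e^(−0.04t))/4.15;  IBU = (α/100)·m·U·1000/V;  BU:GU = IBU/GP
U = 1.65·0.000125^(65/1000)·(1−e^(−0.04·56))/4.15 = 0.1981
IBU = (14.4/100)·43·0.1981·1000/18.0 = 68.1409
BU:GU = 68.1409/65

1.0483


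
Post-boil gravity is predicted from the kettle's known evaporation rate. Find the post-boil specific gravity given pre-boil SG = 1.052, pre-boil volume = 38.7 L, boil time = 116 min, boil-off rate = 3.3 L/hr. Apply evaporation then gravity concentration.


V_post = V_pre − rate·(t/60);  SG_post = 1 + (SG_pre−1)·V_pre/V_post
V_post = 38.7 − 3.3·(116/60) = 32.3200
SG_post = 1 + (1.052 − 1)·38.7/32.3200

1.0623


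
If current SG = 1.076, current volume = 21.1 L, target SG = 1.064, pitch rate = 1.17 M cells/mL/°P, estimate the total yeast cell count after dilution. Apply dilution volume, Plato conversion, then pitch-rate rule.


V_w = V·((SG_c−1)/(SG_t−1)−1);  °P = 259 − 259/SG_t;  cells = rate·(V+V_w)·°P
V_w = 21.1·((1.076−1)/(1.064−1)−1) = 3.9563
V_final = 21.1 + 3.9563 = 25.0563
°P = 259 − 259/1.064 = 15.5789
cells = 1.17·25.0563·15.5789

456.7095 billion cells


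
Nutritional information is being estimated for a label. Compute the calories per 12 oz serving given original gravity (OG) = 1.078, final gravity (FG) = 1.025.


ABW = (OG−FG)·131.25·0.79/FG;  °P = 259 − 259/SG (for OG→OE and FG→AE);  RE = 0.1808·OE + 0.8192·AE;  Cal = (6.9·ABW + 4·(RE−0.1))·FG·3.55
ABW = (1.078 − 1.025)·131.25·0.79/1.025 = 5.3614
OE = 259 − 259/1.078 = 18.7403 °P
AE = 259 − 259/1.025 = 6.3171 °P
RE = 0.1808·18.7403 + 0.8192·6.3171 = 8.5632 °P
Cal = (6.9·5.3614 + 4·(8.5632−0.1))·1.025·3.55

257.7924 kcal


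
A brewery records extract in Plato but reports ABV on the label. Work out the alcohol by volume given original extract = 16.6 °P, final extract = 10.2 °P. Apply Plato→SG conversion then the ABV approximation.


SG = 259/(259 − P);  ABV = (OG − FG)·131.25
OG = 259/(259 − 16.6) = 1.0685
FG = 259/(259 − 10.2) = 1.0410
ABV = (1.0685 − 1.0410)·131.25

3.6074 % ABV


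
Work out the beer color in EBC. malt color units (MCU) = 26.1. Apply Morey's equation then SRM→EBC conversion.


SRM = 1.4922·MCU^0.6859;  EBC = SRM·1.97
SRM = 1.4922·26.1^0.6859 = 13.9798
EBC = 13.9798·1.97

27.5402 EBC


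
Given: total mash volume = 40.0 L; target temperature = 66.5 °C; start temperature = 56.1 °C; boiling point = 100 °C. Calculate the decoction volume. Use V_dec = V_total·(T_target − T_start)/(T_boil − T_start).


V_dec = 40.0·(66.5 − 56.1)/(100 − 56.1)

9.4761 L


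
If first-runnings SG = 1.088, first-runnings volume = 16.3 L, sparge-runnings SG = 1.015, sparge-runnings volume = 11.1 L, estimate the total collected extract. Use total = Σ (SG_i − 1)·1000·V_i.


first = (1.088 − 1)·1000·16.3 = 1434.4000
sparge = (1.015 − 1)·1000·11.1 = 166.5000
total = 1434.4000 + 166.5000

1600.9000 gravity·L


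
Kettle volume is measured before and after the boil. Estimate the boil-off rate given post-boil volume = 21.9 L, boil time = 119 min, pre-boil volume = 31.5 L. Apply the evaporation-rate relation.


rate = (V_pre − V_post) / (t_min/60)
rate = (31.5 − 21.9) / (119/60)

4.8403 L/hr


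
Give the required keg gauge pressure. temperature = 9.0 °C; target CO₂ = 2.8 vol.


psi = vols/(0.01821 + 0.09011·e^(−0.04·T)) − 14.695
psi = 2.8/(0.01821 + 0.09011·e^(−0.04·9.0)) − 14.695

19.8398 psi


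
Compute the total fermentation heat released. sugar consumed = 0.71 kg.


Q = m_sugar · 590 kJ/kg
Q = 0.71 · 590

418.9000 kJ


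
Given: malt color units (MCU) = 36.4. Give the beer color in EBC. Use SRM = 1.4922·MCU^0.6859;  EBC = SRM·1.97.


SRM = 1.4922·36.4^0.6859 = 17.5625
EBC = 17.5625·1.97

34.5981 EBC


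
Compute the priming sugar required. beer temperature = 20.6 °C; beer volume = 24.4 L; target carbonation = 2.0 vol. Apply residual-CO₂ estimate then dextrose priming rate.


residual = 14.695·(0.01821 + 0.09011·e^(−0.04·T));  sugar = (target − residual)·4.0·V
residual = 14.695·(0.01821 + 0.09011·e^(−0.04·20.6)) = 0.8485
sugar = (2.0 − 0.8485)·4.0·24.4

112.3891 g


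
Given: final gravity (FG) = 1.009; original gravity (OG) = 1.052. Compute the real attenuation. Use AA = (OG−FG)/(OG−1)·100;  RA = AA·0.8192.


AA = (1.052 − 1.009)/(1.052 − 1)·100 = 82.6923
RA = 82.6923·0.8192

67.7415 %


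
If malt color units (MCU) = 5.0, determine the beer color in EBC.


SRM = 1.4922·MCU^0.6859;  EBC = SRM·1.97
SRM = 1.4922·5.0^0.6859 = 4.5004
EBC = 4.5004·1.97

8.8658 EBC


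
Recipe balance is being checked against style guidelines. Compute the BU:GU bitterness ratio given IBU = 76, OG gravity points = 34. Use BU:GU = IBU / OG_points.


BU:GU = 76 / 34

2.2353


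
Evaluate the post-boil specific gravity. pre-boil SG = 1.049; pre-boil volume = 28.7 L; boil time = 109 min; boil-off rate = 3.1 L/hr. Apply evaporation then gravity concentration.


V_post = V_pre − rate·(t/60);  SG_post = 1 + (SG_pre−1)·V_pre/V_post
V_post = 28.7 − 3.1·(109/60) = 23.0683
SG_post = 1 + (1.049 − 1)·28.7/23.0683

1.0610


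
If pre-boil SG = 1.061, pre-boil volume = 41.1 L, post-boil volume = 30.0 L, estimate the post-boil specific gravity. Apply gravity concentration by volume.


SG_post = 1 + (SG_pre − 1)·V_pre/V_post
pts_pre = (1.061 − 1)·1000 = 61.0000
pts_post = 61.0000·41.1/30.0 = 83.5700
SG_post = 1 + 83.5700/1000

1.0836


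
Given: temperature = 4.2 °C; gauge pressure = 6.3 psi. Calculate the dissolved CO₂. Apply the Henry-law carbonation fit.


vols = (P + 14.695)·(0.01821 + 0.09011·e^(−0.04·T))
vols = (6.3 + 14.695)·(0.01821 + 0.09011·e^(−0.04·4.2))

1.9816 volumes


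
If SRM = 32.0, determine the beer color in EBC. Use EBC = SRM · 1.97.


EBC = 32.0 · 1.97

63.0400 EBC


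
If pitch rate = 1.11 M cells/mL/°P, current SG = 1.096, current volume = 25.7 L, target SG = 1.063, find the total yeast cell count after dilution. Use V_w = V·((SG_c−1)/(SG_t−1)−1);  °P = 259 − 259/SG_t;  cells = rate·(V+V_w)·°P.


V_w = 25.7·((1.096−1)/(1.063−1)−1) = 13.4619
V_final = 25.7 + 13.4619 = 39.1619
°P = 259 − 259/1.063 = 15.3500
cells = 1.11·39.1619·15.3500

667.2581 billion cells


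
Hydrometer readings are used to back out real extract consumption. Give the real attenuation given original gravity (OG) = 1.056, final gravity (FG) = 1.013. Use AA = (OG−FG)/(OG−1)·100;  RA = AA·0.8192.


AA = (1.056 − 1.013)/(1.056 − 1)·100 = 76.7857
RA = 76.7857·0.8192

62.9029 %


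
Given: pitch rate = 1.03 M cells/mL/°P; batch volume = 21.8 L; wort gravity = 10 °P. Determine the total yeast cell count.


cells (billions) = rate · V_L · °P
cells = 1.03 · 21.8 · 10

224.5400 billion cells


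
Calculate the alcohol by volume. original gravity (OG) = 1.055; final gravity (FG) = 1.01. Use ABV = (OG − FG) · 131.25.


ABV = (1.055 − 1.01) · 131.25

5.9062 % ABV


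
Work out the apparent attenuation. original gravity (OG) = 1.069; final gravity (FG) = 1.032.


AA = (OG − FG)/(OG − 1) · 100
AA = (1.069 − 1.032)/(1.069 − 1) · 100

53.6232 %


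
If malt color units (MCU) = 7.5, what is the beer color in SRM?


SRM = 1.4922 · MCU^0.6859
SRM = 1.4922 · 7.5^0.6859

5.9434 SRM


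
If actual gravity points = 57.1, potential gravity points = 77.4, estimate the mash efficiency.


efficiency = actual / potential × 100
efficiency = 57.1 / 77.4 × 100

73.7726 %


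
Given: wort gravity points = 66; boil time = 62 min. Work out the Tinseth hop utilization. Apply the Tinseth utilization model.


U = 1.65·0.000125^(GP/1000) · (1 − e^(−0.04·t))/4.15
bigness = 1.65·0.000125^(66/1000) = 0.9118
boil_factor = (1 − e^(−0.04·62))/4.15 = 0.2208
U = 0.9118 · 0.2208

0.2013


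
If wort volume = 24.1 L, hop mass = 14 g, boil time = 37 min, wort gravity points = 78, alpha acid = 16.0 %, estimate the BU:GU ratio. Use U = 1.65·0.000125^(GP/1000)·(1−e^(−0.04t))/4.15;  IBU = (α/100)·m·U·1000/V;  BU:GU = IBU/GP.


U = 1.65·0.000125^(78/1000)·(1−e^(−0.04·37))/4.15 = 0.1523
IBU = (16.0/100)·14·0.1523·1000/24.1 = 14.1595
BU:GU = 14.1595/78

0.1815


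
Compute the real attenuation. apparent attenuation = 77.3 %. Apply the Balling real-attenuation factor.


RA = AA · 0.8192
RA = 77.3 · 0.8192

63.3242 %


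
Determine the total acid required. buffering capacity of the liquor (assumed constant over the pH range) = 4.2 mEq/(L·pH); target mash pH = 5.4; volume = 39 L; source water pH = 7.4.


acid = buffering capacity · (pH_source − pH_target) · V
acid = 4.2 · (7.4 − 5.4) · 39

327.6000 mEq


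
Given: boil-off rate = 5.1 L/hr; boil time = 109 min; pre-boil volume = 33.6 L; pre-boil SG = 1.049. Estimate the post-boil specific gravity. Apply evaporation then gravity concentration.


V_post = V_pre − rate·(t/60);  SG_post = 1 + (SG_pre−1)·V_pre/V_post
V_post = 33.6 − 5.1·(109/60) = 24.3350
SG_post = 1 + (1.049 − 1)·33.6/24.3350

1.0677


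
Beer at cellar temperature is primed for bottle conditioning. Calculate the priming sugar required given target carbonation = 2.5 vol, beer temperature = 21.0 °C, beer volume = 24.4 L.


residual = 14.695·(0.01821 + 0.09011·e^(−0.04·T));  sugar = (target − residual)·4.0·V
residual = 14.695·(0.01821 + 0.09011·e^(−0.04·21.0)) = 0.8393
sugar = (2.5 − 0.8393)·4.0·24.4

162.0890 g


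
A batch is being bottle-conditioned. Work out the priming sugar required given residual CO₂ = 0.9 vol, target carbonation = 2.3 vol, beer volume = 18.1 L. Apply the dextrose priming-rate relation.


sugar = (target − residual)·4.0·V
sugar = (2.3 − 0.9)·4.0·18.1

101.3600 g


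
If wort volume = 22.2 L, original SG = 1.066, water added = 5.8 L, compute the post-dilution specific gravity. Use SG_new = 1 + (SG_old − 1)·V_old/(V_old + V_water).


pts = (1.066 − 1)·1000·22.2/(22.2 + 5.8) = 52.3286
SG_new = 1 + 52.3286/1000

1.0523


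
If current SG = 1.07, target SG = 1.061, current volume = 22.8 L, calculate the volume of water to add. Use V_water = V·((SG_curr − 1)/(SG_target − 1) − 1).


V_water = 22.8·((1.07 − 1)/(1.061 − 1) − 1)

3.3639 L


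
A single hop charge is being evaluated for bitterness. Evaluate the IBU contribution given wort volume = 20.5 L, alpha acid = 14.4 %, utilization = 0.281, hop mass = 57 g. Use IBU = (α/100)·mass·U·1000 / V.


IBU = (14.4/100)·57·0.281·1000 / 20.5

112.5097 IBU


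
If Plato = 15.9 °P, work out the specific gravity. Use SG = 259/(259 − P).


SG = 259/(259 − 15.9)

1.0654


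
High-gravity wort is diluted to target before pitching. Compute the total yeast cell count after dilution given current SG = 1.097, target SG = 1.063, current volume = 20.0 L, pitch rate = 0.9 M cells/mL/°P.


V_w = V·((SG_c−1)/(SG_t−1)−1);  °P = 259 − 259/SG_t;  cells = rate·(V+V_w)·°P
V_w = 20.0·((1.097−1)/(1.063−1)−1) = 10.7937
V_final = 20.0 + 10.7937 = 30.7937
°P = 259 − 259/1.063 = 15.3500
cells = 0.9·30.7937·15.3500

425.4130 billion cells


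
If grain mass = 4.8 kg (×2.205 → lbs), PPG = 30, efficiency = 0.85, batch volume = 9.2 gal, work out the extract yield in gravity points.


points = lbs × PPG × eff / vol
lbs = 4.8 × 2.205 = 10.5840
points = 10.5840 × 30 × 0.85 / 9.2

29.3361 points


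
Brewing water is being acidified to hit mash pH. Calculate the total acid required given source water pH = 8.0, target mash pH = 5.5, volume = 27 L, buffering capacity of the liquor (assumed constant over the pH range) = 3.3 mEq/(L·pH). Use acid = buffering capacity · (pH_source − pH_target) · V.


acid = 3.3 · (8.0 − 5.5) · 27

222.7500 mEq


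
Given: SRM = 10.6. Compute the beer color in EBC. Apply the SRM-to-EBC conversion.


EBC = SRM · 1.97
EBC = 10.6 · 1.97

20.8820 EBC


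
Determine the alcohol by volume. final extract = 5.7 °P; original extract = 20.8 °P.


SG = 259/(259 − P);  ABV = (OG − FG)·131.25
OG = 259/(259 − 20.8) = 1.0873
FG = 259/(259 − 5.7) = 1.0225
ABV = (1.0873 − 1.0225)·131.25

8.5074 % ABV


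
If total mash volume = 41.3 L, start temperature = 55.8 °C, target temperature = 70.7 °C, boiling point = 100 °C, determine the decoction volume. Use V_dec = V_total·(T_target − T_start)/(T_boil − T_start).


V_dec = 41.3·(70.7 − 55.8)/(100 − 55.8)

13.9224 L


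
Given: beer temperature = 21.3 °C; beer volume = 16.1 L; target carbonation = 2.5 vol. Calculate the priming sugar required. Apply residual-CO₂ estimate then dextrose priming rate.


residual = 14.695·(0.01821 + 0.09011·e^(−0.04·T));  sugar = (target − residual)·4.0·V
residual = 14.695·(0.01821 + 0.09011·e^(−0.04·21.3)) = 0.8324
sugar = (2.5 − 0.8324)·4.0·16.1

107.3913 g


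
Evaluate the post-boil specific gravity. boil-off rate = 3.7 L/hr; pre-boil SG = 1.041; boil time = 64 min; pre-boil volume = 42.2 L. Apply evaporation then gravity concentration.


V_post = V_pre − rate·(t/60);  SG_post = 1 + (SG_pre−1)·V_pre/V_post
V_post = 42.2 − 3.7·(64/60) = 38.2533
SG_post = 1 + (1.041 − 1)·42.2/38.2533

1.0452


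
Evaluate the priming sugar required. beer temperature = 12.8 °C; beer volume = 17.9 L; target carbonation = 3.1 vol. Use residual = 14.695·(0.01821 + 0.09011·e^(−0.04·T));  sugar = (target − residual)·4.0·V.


residual = 14.695·(0.01821 + 0.09011·e^(−0.04·12.8)) = 1.0612
sugar = (3.1 − 1.0612)·4.0·17.9

145.9807 g


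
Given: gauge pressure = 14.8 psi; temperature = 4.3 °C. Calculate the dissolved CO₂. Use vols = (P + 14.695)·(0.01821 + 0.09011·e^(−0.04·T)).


vols = (14.8 + 14.695)·(0.01821 + 0.09011·e^(−0.04·4.3))

2.7749 volumes


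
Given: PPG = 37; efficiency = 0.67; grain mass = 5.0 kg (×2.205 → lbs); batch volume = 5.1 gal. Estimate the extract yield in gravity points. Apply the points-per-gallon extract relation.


points = lbs × PPG × eff / vol
lbs = 5.0 × 2.205 = 11.0250
points = 11.0250 × 37 × 0.67 / 5.1

53.5901 points


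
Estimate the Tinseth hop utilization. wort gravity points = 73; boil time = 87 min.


U = 1.65·0.000125^(GP/1000) · (1 − e^(−0.04·t))/4.15
bigness = 1.65·0.000125^(73/1000) = 0.8562
boil_factor = (1 − e^(−0.04·87))/4.15 = 0.2335
U = 0.8562 · 0.2335

0.1999


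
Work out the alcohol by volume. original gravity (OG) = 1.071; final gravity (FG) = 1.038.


ABV = (OG − FG) · 131.25
ABV = (1.071 − 1.038) · 131.25

4.3312 % ABV


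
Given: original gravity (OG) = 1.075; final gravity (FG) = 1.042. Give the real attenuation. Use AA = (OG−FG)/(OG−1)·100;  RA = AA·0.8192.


AA = (1.075 − 1.042)/(1.075 − 1)·100 = 44.0000
RA = 44.0000·0.8192

36.0448 %


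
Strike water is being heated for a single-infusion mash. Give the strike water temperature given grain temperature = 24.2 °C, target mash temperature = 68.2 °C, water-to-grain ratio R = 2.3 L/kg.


T_strike = (0.41/R)·(T_mash − T_grain) + T_mash
T_strike = (0.41/2.3)·(68.2 − 24.2) + 68.2

76.0435 °C


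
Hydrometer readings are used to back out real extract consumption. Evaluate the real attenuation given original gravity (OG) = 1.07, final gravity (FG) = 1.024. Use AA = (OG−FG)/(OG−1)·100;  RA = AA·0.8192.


AA = (1.07 − 1.024)/(1.07 − 1)·100 = 65.7143
RA = 65.7143·0.8192

53.8331 %


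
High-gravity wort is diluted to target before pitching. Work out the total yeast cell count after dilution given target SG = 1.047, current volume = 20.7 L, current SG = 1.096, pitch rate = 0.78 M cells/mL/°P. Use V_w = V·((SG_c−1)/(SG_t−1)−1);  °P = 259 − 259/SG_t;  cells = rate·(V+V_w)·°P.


V_w = 20.7·((1.096−1)/(1.047−1)−1) = 21.5809
V_final = 20.7 + 21.5809 = 42.2809
°P = 259 − 259/1.047 = 11.6266
cells = 0.78·42.2809·11.6266

383.4328 billion cells


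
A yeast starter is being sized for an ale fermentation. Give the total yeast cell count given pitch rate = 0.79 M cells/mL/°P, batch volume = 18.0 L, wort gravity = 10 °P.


cells (billions) = rate · V_L · °P
cells = 0.79 · 18.0 · 10

142.2000 billion cells


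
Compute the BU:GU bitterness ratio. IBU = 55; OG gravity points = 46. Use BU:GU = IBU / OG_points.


BU:GU = 55 / 46

1.1957


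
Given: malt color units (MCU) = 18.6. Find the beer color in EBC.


SRM = 1.4922·MCU^0.6859;  EBC = SRM·1.97
SRM = 1.4922·18.6^0.6859 = 11.0812
EBC = 11.0812·1.97

21.8299 EBC


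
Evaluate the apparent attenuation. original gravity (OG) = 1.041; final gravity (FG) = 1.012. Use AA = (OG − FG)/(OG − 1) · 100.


AA = (1.041 − 1.012)/(1.041 − 1) · 100

70.7317 %


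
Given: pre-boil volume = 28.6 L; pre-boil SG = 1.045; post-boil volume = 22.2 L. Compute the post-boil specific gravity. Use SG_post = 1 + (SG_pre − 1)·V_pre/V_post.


pts_pre = (1.045 − 1)·1000 = 45.0000
pts_post = 45.0000·28.6/22.2 = 57.9730
SG_post = 1 + 57.9730/1000

1.0580


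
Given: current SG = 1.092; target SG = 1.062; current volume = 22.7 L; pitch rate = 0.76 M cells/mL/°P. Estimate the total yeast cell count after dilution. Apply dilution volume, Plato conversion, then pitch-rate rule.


V_w = V·((SG_c−1)/(SG_t−1)−1);  °P = 259 − 259/SG_t;  cells = rate·(V+V_w)·°P
V_w = 22.7·((1.092−1)/(1.062−1)−1) = 10.9839
V_final = 22.7 + 10.9839 = 33.6839
°P = 259 − 259/1.062 = 15.1205
cells = 0.76·33.6839·15.1205

387.0816 billion cells


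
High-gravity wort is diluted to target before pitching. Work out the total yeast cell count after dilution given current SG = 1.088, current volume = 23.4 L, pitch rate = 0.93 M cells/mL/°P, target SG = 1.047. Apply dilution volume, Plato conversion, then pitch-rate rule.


V_w = V·((SG_c−1)/(SG_t−1)−1);  °P = 259 − 259/SG_t;  cells = rate·(V+V_w)·°P
V_w = 23.4·((1.088−1)/(1.047−1)−1) = 20.4128
V_final = 23.4 + 20.4128 = 43.8128
°P = 259 − 259/1.047 = 11.6266
cells = 0.93·43.8128·11.6266

473.7340 billion cells


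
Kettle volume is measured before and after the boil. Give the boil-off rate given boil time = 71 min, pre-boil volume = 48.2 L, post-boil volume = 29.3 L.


rate = (V_pre − V_post) / (t_min/60)
rate = (48.2 − 29.3) / (71/60)

15.9718 L/hr


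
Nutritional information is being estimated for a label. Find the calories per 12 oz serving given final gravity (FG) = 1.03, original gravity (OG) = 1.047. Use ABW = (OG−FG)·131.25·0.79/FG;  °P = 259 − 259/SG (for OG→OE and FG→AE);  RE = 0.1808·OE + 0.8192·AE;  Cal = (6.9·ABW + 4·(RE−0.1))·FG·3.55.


ABW = (1.047 − 1.03)·131.25·0.79/1.03 = 1.7113
OE = 259 − 259/1.047 = 11.6266 °P
AE = 259 − 259/1.03 = 7.5437 °P
RE = 0.1808·11.6266 + 0.8192·7.5437 = 8.2819 °P
Cal = (6.9·1.7113 + 4·(8.2819−0.1))·1.03·3.55

162.8451 kcal


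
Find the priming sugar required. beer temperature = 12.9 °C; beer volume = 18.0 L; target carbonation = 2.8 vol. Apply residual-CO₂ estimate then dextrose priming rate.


residual = 14.695·(0.01821 + 0.09011·e^(−0.04·T));  sugar = (target − residual)·4.0·V
residual = 14.695·(0.01821 + 0.09011·e^(−0.04·12.9)) = 1.0580
sugar = (2.8 − 1.0580)·4.0·18.0

125.4243 g


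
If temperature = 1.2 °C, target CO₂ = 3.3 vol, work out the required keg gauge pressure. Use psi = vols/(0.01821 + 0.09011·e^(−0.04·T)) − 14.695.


psi = 3.3/(0.01821 + 0.09011·e^(−0.04·1.2)) − 14.695

17.0062 psi
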